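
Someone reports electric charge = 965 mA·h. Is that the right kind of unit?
Yes

electric charge has SI base units: A * s
mA·h reduces to the same SI base units, so it is a valid unit for electric charge.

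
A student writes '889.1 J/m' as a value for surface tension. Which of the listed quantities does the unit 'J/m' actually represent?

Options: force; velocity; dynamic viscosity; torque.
force

surface tension should have units dimensionally equivalent to kg / s^2 (e.g. N/m).
The given unit 'J/m' reduces to kg * m / s^2. Of the listed options, that is the dimensionality of force.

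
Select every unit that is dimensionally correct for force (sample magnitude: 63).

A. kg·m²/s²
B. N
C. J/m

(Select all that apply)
B, C

force has SI base units: kg * m / s^2

Checking each option against kg * m / s^2:
  A. kg·m²/s²: ✗ does not match
  B. N: ✓ matches
  C. J/m: ✓ matches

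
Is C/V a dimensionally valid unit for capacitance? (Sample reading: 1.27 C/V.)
Yes

capacitance has SI base units: A^2 * s^4 / (kg * m^2)
C/V reduces to the same SI base units, so it is a valid unit for capacitance.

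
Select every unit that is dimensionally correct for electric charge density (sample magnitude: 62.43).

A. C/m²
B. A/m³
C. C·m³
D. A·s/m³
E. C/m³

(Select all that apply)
D, E

electric charge density has SI base units: A * s / m^3

Checking each option against A * s / m^3:
  A. C/m²: ✗ does not match
  B. A/m³: ✗ does not match
  C. C·m³: ✗ does not match
  D. A·s/m³: ✓ matches
  E. C/m³: ✓ matches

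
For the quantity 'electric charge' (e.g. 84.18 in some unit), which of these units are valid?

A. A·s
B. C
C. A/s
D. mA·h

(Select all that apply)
A, B, D

electric charge has SI base units: A * s

Checking each option against A * s:
  A. A·s: ✓ matches
  B. C: ✓ matches
  C. A/s: ✗ does not match
  D. mA·h: ✓ matches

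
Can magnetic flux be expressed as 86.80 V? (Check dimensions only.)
No

magnetic flux has SI base units: kg * m^2 / (A * s^2)
V does NOT reduce to kg * m^2 / (A * s^2); a valid unit for magnetic flux would be e.g. Wb.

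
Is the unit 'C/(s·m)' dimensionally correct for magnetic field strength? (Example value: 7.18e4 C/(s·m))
Yes

magnetic field strength has SI base units: A / m
C/(s·m) reduces to the same SI base units, so it is a valid unit for magnetic field strength.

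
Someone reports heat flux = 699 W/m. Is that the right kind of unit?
No

heat flux has SI base units: kg / s^3
W/m does NOT reduce to kg / s^3; a valid unit for heat flux would be e.g. W/m².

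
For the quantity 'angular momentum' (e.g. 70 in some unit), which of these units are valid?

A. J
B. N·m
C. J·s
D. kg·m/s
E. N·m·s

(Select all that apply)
C, E

angular momentum has SI base units: kg * m^2 / s

Checking each option against kg * m^2 / s:
  A. J: ✗ does not match
  B. N·m: ✗ does not match
  C. J·s: ✓ matches
  D. kg·m/s: ✗ does not match
  E. N·m·s: ✓ matches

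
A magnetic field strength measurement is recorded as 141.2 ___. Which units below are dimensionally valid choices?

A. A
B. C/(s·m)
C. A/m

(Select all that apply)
B, C

magnetic field strength has SI base units: A / m

Checking each option against A / m:
  A. A: ✗ does not match
  B. C/(s·m): ✓ matches
  C. A/m: ✓ matches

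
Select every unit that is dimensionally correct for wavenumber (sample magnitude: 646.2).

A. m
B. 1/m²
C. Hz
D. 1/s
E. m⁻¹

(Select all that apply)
E

wavenumber has SI base units: 1 / m

Checking each option against 1 / m:
  A. m: ✗ does not match
  B. 1/m²: ✗ does not match
  C. Hz: ✗ does not match
  D. 1/s: ✗ does not match
  E. m⁻¹: ✓ matches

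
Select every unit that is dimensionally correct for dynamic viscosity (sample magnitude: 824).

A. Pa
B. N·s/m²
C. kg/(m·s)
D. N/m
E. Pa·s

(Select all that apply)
B, C, E

dynamic viscosity has SI base units: kg / (m * s)

Checking each option against kg / (m * s):
  A. Pa: ✗ does not match
  B. N·s/m²: ✓ matches
  C. kg/(m·s): ✓ matches
  D. N/m: ✗ does not match
  E. Pa·s: ✓ matches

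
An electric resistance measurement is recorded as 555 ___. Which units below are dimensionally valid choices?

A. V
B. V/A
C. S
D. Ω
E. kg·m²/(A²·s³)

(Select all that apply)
B, D, E

electric resistance has SI base units: kg * m^2 / (A^2 * s^3)

Checking each option against kg * m^2 / (A^2 * s^3):
  A. V: ✗ does not match
  B. V/A: ✓ matches
  C. S: ✗ does not match
  D. Ω: ✓ matches
  E. kg·m²/(A²·s³): ✓ matches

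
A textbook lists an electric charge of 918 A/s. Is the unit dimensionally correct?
No

electric charge has SI base units: A * s
A/s does NOT reduce to A * s; a valid unit for electric charge would be e.g. C.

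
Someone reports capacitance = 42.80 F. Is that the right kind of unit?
Yes

capacitance has SI base units: A^2 * s^4 / (kg * m^2)
F reduces to the same SI base units, so it is a valid unit for capacitance.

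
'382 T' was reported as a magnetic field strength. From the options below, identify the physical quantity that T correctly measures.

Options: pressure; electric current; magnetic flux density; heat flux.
magnetic flux density

magnetic field strength should have units dimensionally equivalent to A / m (e.g. A/m).
The given unit 'T' reduces to kg / (A * s^2). Of the listed options, that is the dimensionality of magnetic flux density.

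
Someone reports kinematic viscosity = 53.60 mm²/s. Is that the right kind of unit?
Yes

kinematic viscosity has SI base units: m^2 / s
mm²/s reduces to the same SI base units, so it is a valid unit for kinematic viscosity.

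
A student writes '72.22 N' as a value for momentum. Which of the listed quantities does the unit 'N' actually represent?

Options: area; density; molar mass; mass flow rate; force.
force

momentum should have units dimensionally equivalent to kg * m / s (e.g. kg·m/s).
The given unit 'N' reduces to kg * m / s^2. Of the listed options, that is the dimensionality of force.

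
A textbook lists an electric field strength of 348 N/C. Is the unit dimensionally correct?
Yes

electric field strength has SI base units: kg * m / (A * s^3)
N/C reduces to the same SI base units, so it is a valid unit for electric field strength.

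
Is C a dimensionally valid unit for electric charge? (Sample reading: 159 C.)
Yes

electric charge has SI base units: A * s
C reduces to the same SI base units, so it is a valid unit for electric charge.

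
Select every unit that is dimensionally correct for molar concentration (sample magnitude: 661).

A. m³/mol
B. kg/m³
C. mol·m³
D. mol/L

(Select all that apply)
D

molar concentration has SI base units: mol / m^3

Checking each option against mol / m^3:
  A. m³/mol: ✗ does not match
  B. kg/m³: ✗ does not match
  C. mol·m³: ✗ does not match
  D. mol/L: ✓ matches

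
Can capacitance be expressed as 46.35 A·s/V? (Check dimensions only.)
Yes

capacitance has SI base units: A^2 * s^4 / (kg * m^2)
A·s/V reduces to the same SI base units, so it is a valid unit for capacitance.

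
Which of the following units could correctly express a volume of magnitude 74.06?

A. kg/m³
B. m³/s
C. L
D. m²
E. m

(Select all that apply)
C

volume has SI base units: m^3

Checking each option against m^3:
  A. kg/m³: ✗ does not match
  B. m³/s: ✗ does not match
  C. L: ✓ matches
  D. m²: ✗ does not match
  E. m: ✗ does not match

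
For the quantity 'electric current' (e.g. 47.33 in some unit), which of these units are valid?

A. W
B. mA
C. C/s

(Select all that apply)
B, C

electric current has SI base units: A

Checking each option against A:
  A. W: ✗ does not match
  B. mA: ✓ matches
  C. C/s: ✓ matches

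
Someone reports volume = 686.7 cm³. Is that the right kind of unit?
Yes

volume has SI base units: m^3
cm³ reduces to the same SI base units, so it is a valid unit for volume.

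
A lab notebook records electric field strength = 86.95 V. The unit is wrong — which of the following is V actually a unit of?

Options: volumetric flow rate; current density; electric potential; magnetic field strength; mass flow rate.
electric potential

electric field strength should have units dimensionally equivalent to kg * m / (A * s^3) (e.g. V/m).
The given unit 'V' reduces to kg * m^2 / (A * s^3). Of the listed options, that is the dimensionality of electric potential.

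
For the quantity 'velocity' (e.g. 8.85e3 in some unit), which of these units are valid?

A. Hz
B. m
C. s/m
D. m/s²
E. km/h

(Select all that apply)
E

velocity has SI base units: m / s

Checking each option against m / s:
  A. Hz: ✗ does not match
  B. m: ✗ does not match
  C. s/m: ✗ does not match
  D. m/s²: ✗ does not match
  E. km/h: ✓ matches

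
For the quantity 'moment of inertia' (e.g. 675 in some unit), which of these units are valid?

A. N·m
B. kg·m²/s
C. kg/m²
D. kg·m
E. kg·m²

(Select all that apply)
E

moment of inertia has SI base units: kg * m^2

Checking each option against kg * m^2:
  A. N·m: ✗ does not match
  B. kg·m²/s: ✗ does not match
  C. kg/m²: ✗ does not match
  D. kg·m: ✗ does not match
  E. kg·m²: ✓ matches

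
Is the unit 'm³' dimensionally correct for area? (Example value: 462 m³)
No

area has SI base units: m^2
m³ does NOT reduce to m^2; a valid unit for area would be e.g. m².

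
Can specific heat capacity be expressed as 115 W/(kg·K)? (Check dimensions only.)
No

specific heat capacity has SI base units: m^2 / (s^2 * K)
W/(kg·K) does NOT reduce to m^2 / (s^2 * K); a valid unit for specific heat capacity would be e.g. J/(kg·K).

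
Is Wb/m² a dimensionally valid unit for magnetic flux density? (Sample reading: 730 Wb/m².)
Yes

magnetic flux density has SI base units: kg / (A * s^2)
Wb/m² reduces to the same SI base units, so it is a valid unit for magnetic flux density.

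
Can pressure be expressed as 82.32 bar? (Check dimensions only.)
Yes

pressure has SI base units: kg / (m * s^2)
bar reduces to the same SI base units, so it is a valid unit for pressure.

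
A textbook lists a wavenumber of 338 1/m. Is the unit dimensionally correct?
Yes

wavenumber has SI base units: 1 / m
1/m reduces to the same SI base units, so it is a valid unit for wavenumber.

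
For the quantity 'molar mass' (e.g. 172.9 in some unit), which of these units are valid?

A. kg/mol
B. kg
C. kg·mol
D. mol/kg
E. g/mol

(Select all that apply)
A, E

molar mass has SI base units: kg / mol

Checking each option against kg / mol:
  A. kg/mol: ✓ matches
  B. kg: ✗ does not match
  C. kg·mol: ✗ does not match
  D. mol/kg: ✗ does not match
  E. g/mol: ✓ matches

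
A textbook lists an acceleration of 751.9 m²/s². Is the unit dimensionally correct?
No

acceleration has SI base units: m / s^2
m²/s² does NOT reduce to m / s^2; a valid unit for acceleration would be e.g. m/s².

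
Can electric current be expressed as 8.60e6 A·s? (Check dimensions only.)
No

electric current has SI base units: A
A·s does NOT reduce to A; a valid unit for electric current would be e.g. A.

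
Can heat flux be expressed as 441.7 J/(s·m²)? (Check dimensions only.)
Yes

heat flux has SI base units: kg / s^3
J/(s·m²) reduces to the same SI base units, so it is a valid unit for heat flux.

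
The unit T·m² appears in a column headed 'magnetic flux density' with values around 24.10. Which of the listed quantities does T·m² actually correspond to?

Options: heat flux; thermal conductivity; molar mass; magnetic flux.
magnetic flux

magnetic flux density should have units dimensionally equivalent to kg / (A * s^2) (e.g. T).
The given unit 'T·m²' reduces to kg * m^2 / (A * s^2). Of the listed options, that is the dimensionality of magnetic flux.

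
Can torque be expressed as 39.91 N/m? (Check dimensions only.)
No

torque has SI base units: kg * m^2 / s^2
N/m does NOT reduce to kg * m^2 / s^2; a valid unit for torque would be e.g. N·m.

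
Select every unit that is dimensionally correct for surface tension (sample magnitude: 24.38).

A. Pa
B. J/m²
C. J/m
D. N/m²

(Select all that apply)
B

surface tension has SI base units: kg / s^2

Checking each option against kg / s^2:
  A. Pa: ✗ does not match
  B. J/m²: ✓ matches
  C. J/m: ✗ does not match
  D. N/m²: ✗ does not match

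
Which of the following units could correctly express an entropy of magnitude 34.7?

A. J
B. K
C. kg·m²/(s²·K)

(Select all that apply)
C

entropy has SI base units: kg * m^2 / (s^2 * K)

Checking each option against kg * m^2 / (s^2 * K):
  A. J: ✗ does not match
  B. K: ✗ does not match
  C. kg·m²/(s²·K): ✓ matches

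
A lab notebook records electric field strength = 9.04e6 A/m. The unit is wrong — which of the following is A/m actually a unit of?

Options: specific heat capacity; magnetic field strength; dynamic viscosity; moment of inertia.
magnetic field strength

electric field strength should have units dimensionally equivalent to kg * m / (A * s^3) (e.g. V/m).
The given unit 'A/m' reduces to A / m. Of the listed options, that is the dimensionality of magnetic field strength.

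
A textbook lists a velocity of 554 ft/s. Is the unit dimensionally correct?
Yes

velocity has SI base units: m / s
ft/s reduces to the same SI base units, so it is a valid unit for velocity.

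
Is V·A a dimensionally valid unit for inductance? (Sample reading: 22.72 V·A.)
No

inductance has SI base units: kg * m^2 / (A^2 * s^2)
V·A does NOT reduce to kg * m^2 / (A^2 * s^2); a valid unit for inductance would be e.g. H.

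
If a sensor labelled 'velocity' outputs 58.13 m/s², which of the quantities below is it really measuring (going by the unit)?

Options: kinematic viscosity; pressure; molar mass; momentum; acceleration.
acceleration

velocity should have units dimensionally equivalent to m / s (e.g. m/s).
The given unit 'm/s²' reduces to m / s^2. Of the listed options, that is the dimensionality of acceleration.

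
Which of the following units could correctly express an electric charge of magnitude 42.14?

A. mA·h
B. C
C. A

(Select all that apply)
A, B

electric charge has SI base units: A * s

Checking each option against A * s:
  A. mA·h: ✓ matches
  B. C: ✓ matches
  C. A: ✗ does not match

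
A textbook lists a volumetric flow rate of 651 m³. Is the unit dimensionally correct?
No

volumetric flow rate has SI base units: m^3 / s
m³ does NOT reduce to m^3 / s; a valid unit for volumetric flow rate would be e.g. m³/s.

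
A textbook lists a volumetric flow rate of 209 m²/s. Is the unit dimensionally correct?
No

volumetric flow rate has SI base units: m^3 / s
m²/s does NOT reduce to m^3 / s; a valid unit for volumetric flow rate would be e.g. m³/s.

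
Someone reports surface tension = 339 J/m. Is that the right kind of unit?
No

surface tension has SI base units: kg / s^2
J/m does NOT reduce to kg / s^2; a valid unit for surface tension would be e.g. N/m.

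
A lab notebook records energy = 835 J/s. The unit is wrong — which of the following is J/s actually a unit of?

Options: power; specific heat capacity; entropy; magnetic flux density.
power

energy should have units dimensionally equivalent to kg * m^2 / s^2 (e.g. J).
The given unit 'J/s' reduces to kg * m^2 / s^3. Of the listed options, that is the dimensionality of power.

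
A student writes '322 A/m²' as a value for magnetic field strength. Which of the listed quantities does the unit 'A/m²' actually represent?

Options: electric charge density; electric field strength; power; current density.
current density

magnetic field strength should have units dimensionally equivalent to A / m (e.g. A/m).
The given unit 'A/m²' reduces to A / m^2. Of the listed options, that is the dimensionality of current density.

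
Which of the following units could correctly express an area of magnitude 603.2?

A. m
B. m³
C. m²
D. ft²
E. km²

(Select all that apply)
C, D, E

area has SI base units: m^2

Checking each option against m^2:
  A. m: ✗ does not match
  B. m³: ✗ does not match
  C. m²: ✓ matches
  D. ft²: ✓ matches
  E. km²: ✓ matches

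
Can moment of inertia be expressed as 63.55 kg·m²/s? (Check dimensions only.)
No

moment of inertia has SI base units: kg * m^2
kg·m²/s does NOT reduce to kg * m^2; a valid unit for moment of inertia would be e.g. kg·m².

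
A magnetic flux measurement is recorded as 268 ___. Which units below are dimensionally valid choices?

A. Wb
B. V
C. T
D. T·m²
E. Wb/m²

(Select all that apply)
A, D

magnetic flux has SI base units: kg * m^2 / (A * s^2)

Checking each option against kg * m^2 / (A * s^2):
  A. Wb: ✓ matches
  B. V: ✗ does not match
  C. T: ✗ does not match
  D. T·m²: ✓ matches
  E. Wb/m²: ✗ does not match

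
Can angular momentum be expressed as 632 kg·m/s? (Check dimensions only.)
No

angular momentum has SI base units: kg * m^2 / s
kg·m/s does NOT reduce to kg * m^2 / s; a valid unit for angular momentum would be e.g. kg·m²/s.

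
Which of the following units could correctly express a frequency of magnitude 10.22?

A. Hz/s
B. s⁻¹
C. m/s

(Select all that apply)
B

frequency has SI base units: 1 / s

Checking each option against 1 / s:
  A. Hz/s: ✗ does not match
  B. s⁻¹: ✓ matches
  C. m/s: ✗ does not match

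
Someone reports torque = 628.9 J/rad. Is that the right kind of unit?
Yes

torque has SI base units: kg * m^2 / s^2
J/rad reduces to the same SI base units, so it is a valid unit for torque.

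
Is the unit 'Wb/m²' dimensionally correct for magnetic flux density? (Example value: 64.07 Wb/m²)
Yes

magnetic flux density has SI base units: kg / (A * s^2)
Wb/m² reduces to the same SI base units, so it is a valid unit for magnetic flux density.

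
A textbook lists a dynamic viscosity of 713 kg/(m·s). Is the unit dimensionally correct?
Yes

dynamic viscosity has SI base units: kg / (m * s)
kg/(m·s) reduces to the same SI base units, so it is a valid unit for dynamic viscosity.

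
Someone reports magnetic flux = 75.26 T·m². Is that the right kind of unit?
Yes

magnetic flux has SI base units: kg * m^2 / (A * s^2)
T·m² reduces to the same SI base units, so it is a valid unit for magnetic flux.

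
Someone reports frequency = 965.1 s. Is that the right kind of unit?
No

frequency has SI base units: 1 / s
s does NOT reduce to 1 / s; a valid unit for frequency would be e.g. Hz.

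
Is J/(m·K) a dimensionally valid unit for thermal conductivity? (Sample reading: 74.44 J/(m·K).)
No

thermal conductivity has SI base units: kg * m / (s^3 * K)
J/(m·K) does NOT reduce to kg * m / (s^3 * K); a valid unit for thermal conductivity would be e.g. W/(m·K).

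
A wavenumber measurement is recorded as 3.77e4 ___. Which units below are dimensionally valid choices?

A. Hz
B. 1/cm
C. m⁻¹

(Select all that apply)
B, C

wavenumber has SI base units: 1 / m

Checking each option against 1 / m:
  A. Hz: ✗ does not match
  B. 1/cm: ✓ matches
  C. m⁻¹: ✓ matches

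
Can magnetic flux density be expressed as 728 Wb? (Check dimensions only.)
No

magnetic flux density has SI base units: kg / (A * s^2)
Wb does NOT reduce to kg / (A * s^2); a valid unit for magnetic flux density would be e.g. T.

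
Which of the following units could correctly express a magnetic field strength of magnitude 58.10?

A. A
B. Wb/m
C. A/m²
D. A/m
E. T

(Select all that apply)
D

magnetic field strength has SI base units: A / m

Checking each option against A / m:
  A. A: ✗ does not match
  B. Wb/m: ✗ does not match
  C. A/m²: ✗ does not match
  D. A/m: ✓ matches
  E. T: ✗ does not match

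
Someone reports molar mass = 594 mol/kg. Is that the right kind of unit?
No

molar mass has SI base units: kg / mol
mol/kg does NOT reduce to kg / mol; a valid unit for molar mass would be e.g. kg/mol.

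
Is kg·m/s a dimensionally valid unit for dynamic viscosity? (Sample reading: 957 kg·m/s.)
No

dynamic viscosity has SI base units: kg / (m * s)
kg·m/s does NOT reduce to kg / (m * s); a valid unit for dynamic viscosity would be e.g. Pa·s.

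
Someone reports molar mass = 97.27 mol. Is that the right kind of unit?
No

molar mass has SI base units: kg / mol
mol does NOT reduce to kg / mol; a valid unit for molar mass would be e.g. kg/mol.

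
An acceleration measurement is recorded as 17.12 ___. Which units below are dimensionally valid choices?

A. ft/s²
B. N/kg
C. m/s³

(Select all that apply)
A, B

acceleration has SI base units: m / s^2

Checking each option against m / s^2:
  A. ft/s²: ✓ matches
  B. N/kg: ✓ matches
  C. m/s³: ✗ does not match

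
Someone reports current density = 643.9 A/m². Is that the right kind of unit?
Yes

current density has SI base units: A / m^2
A/m² reduces to the same SI base units, so it is a valid unit for current density.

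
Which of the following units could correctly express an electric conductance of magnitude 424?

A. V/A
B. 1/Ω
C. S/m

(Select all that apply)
B

electric conductance has SI base units: A^2 * s^3 / (kg * m^2)

Checking each option against A^2 * s^3 / (kg * m^2):
  A. V/A: ✗ does not match
  B. 1/Ω: ✓ matches
  C. S/m: ✗ does not match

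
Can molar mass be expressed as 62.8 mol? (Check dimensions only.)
No

molar mass has SI base units: kg / mol
mol does NOT reduce to kg / mol; a valid unit for molar mass would be e.g. kg/mol.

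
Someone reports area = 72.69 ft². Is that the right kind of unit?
Yes

area has SI base units: m^2
ft² reduces to the same SI base units, so it is a valid unit for area.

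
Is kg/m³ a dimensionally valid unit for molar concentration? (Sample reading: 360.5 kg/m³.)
No

molar concentration has SI base units: mol / m^3
kg/m³ does NOT reduce to mol / m^3; a valid unit for molar concentration would be e.g. mol/m³.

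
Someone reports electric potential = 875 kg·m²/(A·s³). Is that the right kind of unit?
Yes

electric potential has SI base units: kg * m^2 / (A * s^3)
kg·m²/(A·s³) reduces to the same SI base units, so it is a valid unit for electric potential.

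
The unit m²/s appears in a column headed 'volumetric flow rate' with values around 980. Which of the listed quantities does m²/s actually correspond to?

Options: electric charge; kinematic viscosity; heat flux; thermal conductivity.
kinematic viscosity

volumetric flow rate should have units dimensionally equivalent to m^3 / s (e.g. m³/s).
The given unit 'm²/s' reduces to m^2 / s. Of the listed options, that is the dimensionality of kinematic viscosity.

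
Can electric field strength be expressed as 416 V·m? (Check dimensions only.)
No

electric field strength has SI base units: kg * m / (A * s^3)
V·m does NOT reduce to kg * m / (A * s^3); a valid unit for electric field strength would be e.g. V/m.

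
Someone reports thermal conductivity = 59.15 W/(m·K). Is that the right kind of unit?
Yes

thermal conductivity has SI base units: kg * m / (s^3 * K)
W/(m·K) reduces to the same SI base units, so it is a valid unit for thermal conductivity.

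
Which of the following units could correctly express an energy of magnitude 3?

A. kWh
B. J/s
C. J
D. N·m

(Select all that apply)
A, C, D

energy has SI base units: kg * m^2 / s^2

Checking each option against kg * m^2 / s^2:
  A. kWh: ✓ matches
  B. J/s: ✗ does not match
  C. J: ✓ matches
  D. N·m: ✓ matches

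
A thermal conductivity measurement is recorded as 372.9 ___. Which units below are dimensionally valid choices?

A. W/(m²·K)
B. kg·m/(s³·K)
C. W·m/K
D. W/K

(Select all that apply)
B

thermal conductivity has SI base units: kg * m / (s^3 * K)

Checking each option against kg * m / (s^3 * K):
  A. W/(m²·K): ✗ does not match
  B. kg·m/(s³·K): ✓ matches
  C. W·m/K: ✗ does not match
  D. W/K: ✗ does not match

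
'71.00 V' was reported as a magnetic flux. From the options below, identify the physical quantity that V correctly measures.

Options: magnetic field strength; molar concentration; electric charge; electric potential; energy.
electric potential

magnetic flux should have units dimensionally equivalent to kg * m^2 / (A * s^2) (e.g. Wb).
The given unit 'V' reduces to kg * m^2 / (A * s^3). Of the listed options, that is the dimensionality of electric potential.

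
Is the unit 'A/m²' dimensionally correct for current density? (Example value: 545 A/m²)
Yes

current density has SI base units: A / m^2
A/m² reduces to the same SI base units, so it is a valid unit for current density.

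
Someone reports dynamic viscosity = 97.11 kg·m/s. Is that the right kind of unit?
No

dynamic viscosity has SI base units: kg / (m * s)
kg·m/s does NOT reduce to kg / (m * s); a valid unit for dynamic viscosity would be e.g. Pa·s.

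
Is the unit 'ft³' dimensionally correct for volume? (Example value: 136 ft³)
Yes

volume has SI base units: m^3
ft³ reduces to the same SI base units, so it is a valid unit for volume.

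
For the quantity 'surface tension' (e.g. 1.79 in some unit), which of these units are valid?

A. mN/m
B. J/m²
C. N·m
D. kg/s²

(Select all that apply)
A, B, D

surface tension has SI base units: kg / s^2

Checking each option against kg / s^2:
  A. mN/m: ✓ matches
  B. J/m²: ✓ matches
  C. N·m: ✗ does not match
  D. kg/s²: ✓ matches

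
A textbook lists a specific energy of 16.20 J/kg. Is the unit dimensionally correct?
Yes

specific energy has SI base units: m^2 / s^2
J/kg reduces to the same SI base units, so it is a valid unit for specific energy.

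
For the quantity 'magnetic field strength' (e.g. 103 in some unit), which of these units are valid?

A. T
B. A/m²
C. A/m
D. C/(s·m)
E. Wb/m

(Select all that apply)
C, D

magnetic field strength has SI base units: A / m

Checking each option against A / m:
  A. T: ✗ does not match
  B. A/m²: ✗ does not match
  C. A/m: ✓ matches
  D. C/(s·m): ✓ matches
  E. Wb/m: ✗ does not match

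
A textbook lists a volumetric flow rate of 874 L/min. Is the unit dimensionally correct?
Yes

volumetric flow rate has SI base units: m^3 / s
L/min reduces to the same SI base units, so it is a valid unit for volumetric flow rate.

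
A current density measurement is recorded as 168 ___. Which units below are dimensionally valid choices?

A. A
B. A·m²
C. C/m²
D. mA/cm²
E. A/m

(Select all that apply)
D

current density has SI base units: A / m^2

Checking each option against A / m^2:
  A. A: ✗ does not match
  B. A·m²: ✗ does not match
  C. C/m²: ✗ does not match
  D. mA/cm²: ✓ matches
  E. A/m: ✗ does not match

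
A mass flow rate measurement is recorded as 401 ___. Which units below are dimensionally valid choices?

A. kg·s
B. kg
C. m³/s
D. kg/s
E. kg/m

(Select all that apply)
D

mass flow rate has SI base units: kg / s

Checking each option against kg / s:
  A. kg·s: ✗ does not match
  B. kg: ✗ does not match
  C. m³/s: ✗ does not match
  D. kg/s: ✓ matches
  E. kg/m: ✗ does not match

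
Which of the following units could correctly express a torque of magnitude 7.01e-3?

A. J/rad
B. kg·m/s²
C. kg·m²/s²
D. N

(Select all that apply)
A, C

torque has SI base units: kg * m^2 / s^2

Checking each option against kg * m^2 / s^2:
  A. J/rad: ✓ matches
  B. kg·m/s²: ✗ does not match
  C. kg·m²/s²: ✓ matches
  D. N: ✗ does not match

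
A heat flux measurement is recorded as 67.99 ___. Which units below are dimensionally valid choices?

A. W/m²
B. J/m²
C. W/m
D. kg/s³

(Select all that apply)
A, D

heat flux has SI base units: kg / s^3

Checking each option against kg / s^3:
  A. W/m²: ✓ matches
  B. J/m²: ✗ does not match
  C. W/m: ✗ does not match
  D. kg/s³: ✓ matches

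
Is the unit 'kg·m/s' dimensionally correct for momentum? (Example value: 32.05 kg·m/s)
Yes

momentum has SI base units: kg * m / s
kg·m/s reduces to the same SI base units, so it is a valid unit for momentum.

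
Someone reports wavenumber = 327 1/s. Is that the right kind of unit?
No

wavenumber has SI base units: 1 / m
1/s does NOT reduce to 1 / m; a valid unit for wavenumber would be e.g. 1/m.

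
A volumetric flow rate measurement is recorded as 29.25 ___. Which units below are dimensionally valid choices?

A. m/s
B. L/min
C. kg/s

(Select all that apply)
B

volumetric flow rate has SI base units: m^3 / s

Checking each option against m^3 / s:
  A. m/s: ✗ does not match
  B. L/min: ✓ matches
  C. kg/s: ✗ does not match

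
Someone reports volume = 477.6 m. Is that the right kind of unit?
No

volume has SI base units: m^3
m does NOT reduce to m^3; a valid unit for volume would be e.g. m³.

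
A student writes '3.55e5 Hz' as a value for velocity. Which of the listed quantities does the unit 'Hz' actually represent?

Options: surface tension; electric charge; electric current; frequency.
frequency

velocity should have units dimensionally equivalent to m / s (e.g. m/s).
The given unit 'Hz' reduces to 1 / s. Of the listed options, that is the dimensionality of frequency.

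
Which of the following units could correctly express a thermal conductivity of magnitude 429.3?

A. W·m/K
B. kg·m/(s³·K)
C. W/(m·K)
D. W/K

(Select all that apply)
B, C

thermal conductivity has SI base units: kg * m / (s^3 * K)

Checking each option against kg * m / (s^3 * K):
  A. W·m/K: ✗ does not match
  B. kg·m/(s³·K): ✓ matches
  C. W/(m·K): ✓ matches
  D. W/K: ✗ does not match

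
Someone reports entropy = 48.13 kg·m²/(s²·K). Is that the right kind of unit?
Yes

entropy has SI base units: kg * m^2 / (s^2 * K)
kg·m²/(s²·K) reduces to the same SI base units, so it is a valid unit for entropy.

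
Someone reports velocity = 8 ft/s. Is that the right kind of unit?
Yes

velocity has SI base units: m / s
ft/s reduces to the same SI base units, so it is a valid unit for velocity.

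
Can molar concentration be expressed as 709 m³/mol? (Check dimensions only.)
No

molar concentration has SI base units: mol / m^3
m³/mol does NOT reduce to mol / m^3; a valid unit for molar concentration would be e.g. mol/m³.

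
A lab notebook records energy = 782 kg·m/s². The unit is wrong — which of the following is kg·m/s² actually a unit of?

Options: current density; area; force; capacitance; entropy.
force

energy should have units dimensionally equivalent to kg * m^2 / s^2 (e.g. J).
The given unit 'kg·m/s²' reduces to kg * m / s^2. Of the listed options, that is the dimensionality of force.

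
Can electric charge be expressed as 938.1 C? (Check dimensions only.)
Yes

electric charge has SI base units: A * s
C reduces to the same SI base units, so it is a valid unit for electric charge.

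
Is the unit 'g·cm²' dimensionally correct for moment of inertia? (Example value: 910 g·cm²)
Yes

moment of inertia has SI base units: kg * m^2
g·cm² reduces to the same SI base units, so it is a valid unit for moment of inertia.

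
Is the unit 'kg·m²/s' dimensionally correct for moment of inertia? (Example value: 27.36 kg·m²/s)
No

moment of inertia has SI base units: kg * m^2
kg·m²/s does NOT reduce to kg * m^2; a valid unit for moment of inertia would be e.g. kg·m².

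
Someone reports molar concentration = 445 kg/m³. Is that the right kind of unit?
No

molar concentration has SI base units: mol / m^3
kg/m³ does NOT reduce to mol / m^3; a valid unit for molar concentration would be e.g. mol/m³.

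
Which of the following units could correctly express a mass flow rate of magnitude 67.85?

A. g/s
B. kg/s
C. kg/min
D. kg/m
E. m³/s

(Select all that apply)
A, B, C

mass flow rate has SI base units: kg / s

Checking each option against kg / s:
  A. g/s: ✓ matches
  B. kg/s: ✓ matches
  C. kg/min: ✓ matches
  D. kg/m: ✗ does not match
  E. m³/s: ✗ does not match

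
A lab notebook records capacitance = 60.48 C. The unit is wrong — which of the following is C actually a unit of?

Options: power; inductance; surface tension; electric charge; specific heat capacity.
electric charge

capacitance should have units dimensionally equivalent to A^2 * s^4 / (kg * m^2) (e.g. F).
The given unit 'C' reduces to A * s. Of the listed options, that is the dimensionality of electric charge.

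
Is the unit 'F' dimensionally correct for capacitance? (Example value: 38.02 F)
Yes

capacitance has SI base units: A^2 * s^4 / (kg * m^2)
F reduces to the same SI base units, so it is a valid unit for capacitance.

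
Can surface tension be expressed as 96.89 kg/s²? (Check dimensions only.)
Yes

surface tension has SI base units: kg / s^2
kg/s² reduces to the same SI base units, so it is a valid unit for surface tension.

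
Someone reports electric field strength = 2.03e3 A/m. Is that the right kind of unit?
No

electric field strength has SI base units: kg * m / (A * s^3)
A/m does NOT reduce to kg * m / (A * s^3); a valid unit for electric field strength would be e.g. V/m.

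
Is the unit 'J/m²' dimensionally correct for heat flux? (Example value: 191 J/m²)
No

heat flux has SI base units: kg / s^3
J/m² does NOT reduce to kg / s^3; a valid unit for heat flux would be e.g. W/m².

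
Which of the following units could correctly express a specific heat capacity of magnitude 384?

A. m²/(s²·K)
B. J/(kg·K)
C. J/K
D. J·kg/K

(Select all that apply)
A, B

specific heat capacity has SI base units: m^2 / (s^2 * K)

Checking each option against m^2 / (s^2 * K):
  A. m²/(s²·K): ✓ matches
  B. J/(kg·K): ✓ matches
  C. J/K: ✗ does not match
  D. J·kg/K: ✗ does not match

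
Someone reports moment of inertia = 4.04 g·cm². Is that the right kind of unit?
Yes

moment of inertia has SI base units: kg * m^2
g·cm² reduces to the same SI base units, so it is a valid unit for moment of inertia.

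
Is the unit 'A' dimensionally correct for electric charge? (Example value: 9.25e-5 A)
No

electric charge has SI base units: A * s
A does NOT reduce to A * s; a valid unit for electric charge would be e.g. C.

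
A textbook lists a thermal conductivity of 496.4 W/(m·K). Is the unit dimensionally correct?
Yes

thermal conductivity has SI base units: kg * m / (s^3 * K)
W/(m·K) reduces to the same SI base units, so it is a valid unit for thermal conductivity.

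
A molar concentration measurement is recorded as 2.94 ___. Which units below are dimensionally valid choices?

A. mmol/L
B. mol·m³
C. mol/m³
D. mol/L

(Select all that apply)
A, C, D

molar concentration has SI base units: mol / m^3

Checking each option against mol / m^3:
  A. mmol/L: ✓ matches
  B. mol·m³: ✗ does not match
  C. mol/m³: ✓ matches
  D. mol/L: ✓ matches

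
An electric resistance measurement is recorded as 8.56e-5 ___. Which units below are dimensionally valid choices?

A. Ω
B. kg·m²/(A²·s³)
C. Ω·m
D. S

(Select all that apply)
A, B

electric resistance has SI base units: kg * m^2 / (A^2 * s^3)

Checking each option against kg * m^2 / (A^2 * s^3):
  A. Ω: ✓ matches
  B. kg·m²/(A²·s³): ✓ matches
  C. Ω·m: ✗ does not match
  D. S: ✗ does not match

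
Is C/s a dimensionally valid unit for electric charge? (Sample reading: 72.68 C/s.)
No

electric charge has SI base units: A * s
C/s does NOT reduce to A * s; a valid unit for electric charge would be e.g. C.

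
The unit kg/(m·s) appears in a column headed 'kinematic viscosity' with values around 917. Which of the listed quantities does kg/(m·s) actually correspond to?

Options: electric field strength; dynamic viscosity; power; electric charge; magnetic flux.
dynamic viscosity

kinematic viscosity should have units dimensionally equivalent to m^2 / s (e.g. m²/s).
The given unit 'kg/(m·s)' reduces to kg / (m * s). Of the listed options, that is the dimensionality of dynamic viscosity.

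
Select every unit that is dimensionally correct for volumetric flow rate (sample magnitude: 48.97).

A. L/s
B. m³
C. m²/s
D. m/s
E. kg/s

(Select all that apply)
A

volumetric flow rate has SI base units: m^3 / s

Checking each option against m^3 / s:
  A. L/s: ✓ matches
  B. m³: ✗ does not match
  C. m²/s: ✗ does not match
  D. m/s: ✗ does not match
  E. kg/s: ✗ does not match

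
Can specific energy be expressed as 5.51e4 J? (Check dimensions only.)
No

specific energy has SI base units: m^2 / s^2
J does NOT reduce to m^2 / s^2; a valid unit for specific energy would be e.g. J/kg.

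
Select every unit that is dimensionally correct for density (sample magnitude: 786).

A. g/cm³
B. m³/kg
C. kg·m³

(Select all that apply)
A

density has SI base units: kg / m^3

Checking each option against kg / m^3:
  A. g/cm³: ✓ matches
  B. m³/kg: ✗ does not match
  C. kg·m³: ✗ does not match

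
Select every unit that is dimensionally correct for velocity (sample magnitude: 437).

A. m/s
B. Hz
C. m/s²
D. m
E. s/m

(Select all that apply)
A

velocity has SI base units: m / s

Checking each option against m / s:
  A. m/s: ✓ matches
  B. Hz: ✗ does not match
  C. m/s²: ✗ does not match
  D. m: ✗ does not match
  E. s/m: ✗ does not match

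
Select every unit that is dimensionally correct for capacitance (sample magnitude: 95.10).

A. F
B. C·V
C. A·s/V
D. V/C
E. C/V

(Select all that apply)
A, C, E

capacitance has SI base units: A^2 * s^4 / (kg * m^2)

Checking each option against A^2 * s^4 / (kg * m^2):
  A. F: ✓ matches
  B. C·V: ✗ does not match
  C. A·s/V: ✓ matches
  D. V/C: ✗ does not match
  E. C/V: ✓ matches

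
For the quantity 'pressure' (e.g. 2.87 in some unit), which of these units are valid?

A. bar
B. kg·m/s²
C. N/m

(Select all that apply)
A

pressure has SI base units: kg / (m * s^2)

Checking each option against kg / (m * s^2):
  A. bar: ✓ matches
  B. kg·m/s²: ✗ does not match
  C. N/m: ✗ does not match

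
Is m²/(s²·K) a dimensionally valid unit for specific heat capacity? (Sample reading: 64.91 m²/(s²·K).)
Yes

specific heat capacity has SI base units: m^2 / (s^2 * K)
m²/(s²·K) reduces to the same SI base units, so it is a valid unit for specific heat capacity.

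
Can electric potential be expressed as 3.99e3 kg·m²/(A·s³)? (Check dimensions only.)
Yes

electric potential has SI base units: kg * m^2 / (A * s^3)
kg·m²/(A·s³) reduces to the same SI base units, so it is a valid unit for electric potential.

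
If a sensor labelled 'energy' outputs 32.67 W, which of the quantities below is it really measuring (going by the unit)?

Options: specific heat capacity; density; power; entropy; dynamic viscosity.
power

energy should have units dimensionally equivalent to kg * m^2 / s^2 (e.g. J).
The given unit 'W' reduces to kg * m^2 / s^3. Of the listed options, that is the dimensionality of power.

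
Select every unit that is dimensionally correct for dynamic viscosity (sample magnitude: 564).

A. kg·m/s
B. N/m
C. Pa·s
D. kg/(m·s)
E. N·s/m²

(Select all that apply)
C, D, E

dynamic viscosity has SI base units: kg / (m * s)

Checking each option against kg / (m * s):
  A. kg·m/s: ✗ does not match
  B. N/m: ✗ does not match
  C. Pa·s: ✓ matches
  D. kg/(m·s): ✓ matches
  E. N·s/m²: ✓ matches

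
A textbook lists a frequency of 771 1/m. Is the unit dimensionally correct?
No

frequency has SI base units: 1 / s
1/m does NOT reduce to 1 / s; a valid unit for frequency would be e.g. Hz.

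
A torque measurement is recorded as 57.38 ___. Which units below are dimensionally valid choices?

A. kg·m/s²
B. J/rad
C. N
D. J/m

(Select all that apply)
B

torque has SI base units: kg * m^2 / s^2

Checking each option against kg * m^2 / s^2:
  A. kg·m/s²: ✗ does not match
  B. J/rad: ✓ matches
  C. N: ✗ does not match
  D. J/m: ✗ does not match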